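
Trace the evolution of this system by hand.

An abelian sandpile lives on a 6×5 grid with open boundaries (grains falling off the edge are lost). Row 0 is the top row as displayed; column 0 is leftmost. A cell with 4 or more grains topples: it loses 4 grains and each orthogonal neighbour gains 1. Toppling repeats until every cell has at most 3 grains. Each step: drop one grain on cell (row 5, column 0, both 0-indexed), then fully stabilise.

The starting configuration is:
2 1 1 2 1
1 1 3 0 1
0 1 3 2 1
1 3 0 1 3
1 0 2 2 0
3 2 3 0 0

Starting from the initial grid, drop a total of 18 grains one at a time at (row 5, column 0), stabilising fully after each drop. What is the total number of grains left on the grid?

[0] 2 1 1 2 1
1 1 3 0 1
0 1 3 2 1
1 3 0 1 3
1 0 2 2 0
3 2 3 0 0
[1] 2 1 1 2 1
1 1 3 0 1
0 1 3 2 1
1 3 0 1 3
2 0 2 2 0
0 3 3 0 0
[2] 2 1 1 2 1
1 1 3 0 1
0 1 3 2 1
1 3 0 1 3
2 0 2 2 0
1 3 3 0 0
[3] 2 1 1 2 1
1 1 3 0 1
0 1 3 2 1
1 3 0 1 3
2 0 2 2 0
2 3 3 0 0
[4] 2 1 1 2 1
1 1 3 0 1
0 1 3 2 1
1 3 0 1 3
2 0 2 2 0
3 3 3 0 0
[5] 2 1 1 2 1
1 1 3 0 1
0 1 3 2 1
1 3 0 1 3
3 1 3 2 0
1 1 0 1 0
[6] 2 1 1 2 1
1 1 3 0 1
0 1 3 2 1
1 3 0 1 3
3 1 3 2 0
2 1 0 1 0
[7] 2 1 1 2 1
1 1 3 0 1
0 1 3 2 1
1 3 0 1 3
3 1 3 2 0
3 1 0 1 0
[8] 2 1 1 2 1
1 1 3 0 1
0 1 3 2 1
2 3 0 1 3
0 2 3 2 0
1 2 0 1 0
[9] 2 1 1 2 1
1 1 3 0 1
0 1 3 2 1
2 3 0 1 3
0 2 3 2 0
2 2 0 1 0
[10] 2 1 1 2 1
1 1 3 0 1
0 1 3 2 1
2 3 0 1 3
0 2 3 2 0
3 2 0 1 0
[11] 2 1 1 2 1
1 1 3 0 1
0 1 3 2 1
2 3 0 1 3
1 2 3 2 0
0 3 0 1 0
[12] 2 1 1 2 1
1 1 3 0 1
0 1 3 2 1
2 3 0 1 3
1 2 3 2 0
1 3 0 1 0
[13] 2 1 1 2 1
1 1 3 0 1
0 1 3 2 1
2 3 0 1 3
1 2 3 2 0
2 3 0 1 0
[14] 2 1 1 2 1
1 1 3 0 1
0 1 3 2 1
2 3 0 1 3
1 2 3 2 0
3 3 0 1 0
[15] 2 1 1 2 1
1 1 3 0 1
0 1 3 2 1
2 3 0 1 3
2 3 3 2 0
1 0 1 1 0
[16] 2 1 1 2 1
1 1 3 0 1
0 1 3 2 1
2 3 0 1 3
2 3 3 2 0
2 0 1 1 0
[17] 2 1 1 2 1
1 1 3 0 1
0 1 3 2 1
2 3 0 1 3
2 3 3 2 0
3 0 1 1 0
[18] 2 1 1 2 1
1 1 3 0 1
0 1 3 2 1
2 3 0 1 3
3 3 3 2 0
0 1 1 1 0

43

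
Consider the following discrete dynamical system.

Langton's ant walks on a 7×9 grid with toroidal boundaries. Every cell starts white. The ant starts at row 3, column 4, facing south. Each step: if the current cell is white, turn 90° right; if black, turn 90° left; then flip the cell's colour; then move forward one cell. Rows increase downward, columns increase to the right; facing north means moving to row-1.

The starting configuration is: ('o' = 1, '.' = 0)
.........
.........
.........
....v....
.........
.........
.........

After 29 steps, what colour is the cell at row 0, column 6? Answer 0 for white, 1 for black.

1

gen 0: .........
.........
.........
....v....
.........
.........
.........
gen 1: .........
.........
.........
...<o....
.........
.........
.........
gen 2: .........
.........
...^.....
...oo....
.........
.........
.........
gen 3: .........
.........
...o>....
...oo....
.........
.........
.........
gen 4: .........
.........
...oo....
...ov....
.........
.........
.........
gen 5: .........
.........
...oo....
...o.>...
.........
.........
.........
gen 6: .........
.........
...oo....
...o.o...
.....v...
.........
.........
gen 7: .........
.........
...oo....
...o.o...
....<o...
.........
.........
gen 8: .........
.........
...oo....
...o^o...
....oo...
.........
.........
gen 9: .........
.........
...oo....
...oo>...
....oo...
.........
.........
gen 10: .........
.........
...oo^...
...oo....
....oo...
.........
.........
gen 11: .........
.........
...ooo>..
...oo....
....oo...
.........
.........
gen 12: .........
.........
...oooo..
...oo.v..
....oo...
.........
.........
gen 13: .........
.........
...oooo..
...oo<o..
....oo...
.........
.........
gen 14: .........
.........
...oo^o..
...oooo..
....oo...
.........
.........
gen 15: .........
.........
...o<.o..
...oooo..
....oo...
.........
.........
gen 16: .........
.........
...o..o..
...ovoo..
....oo...
.........
.........
gen 17: .........
.........
...o..o..
...o.>o..
....oo...
.........
.........
gen 18: .........
.........
...o.^o..
...o..o..
....oo...
.........
.........
gen 19: .........
.........
...o.o>..
...o..o..
....oo...
.........
.........
gen 20: .........
......^..
...o.o...
...o..o..
....oo...
.........
.........
gen 21: .........
......o>.
...o.o...
...o..o..
....oo...
.........
.........
gen 22: .........
......oo.
...o.o.v.
...o..o..
....oo...
.........
.........
gen 23: .........
......oo.
...o.o<o.
...o..o..
....oo...
.........
.........
gen 24: .........
......^o.
...o.ooo.
...o..o..
....oo...
.........
.........
gen 25: .........
.....<.o.
...o.ooo.
...o..o..
....oo...
.........
.........
gen 26: .....^...
.....o.o.
...o.ooo.
...o..o..
....oo...
.........
.........
gen 27: .....o>..
.....o.o.
...o.ooo.
...o..o..
....oo...
.........
.........
gen 28: .....oo..
.....ovo.
...o.ooo.
...o..o..
....oo...
.........
.........
gen 29: .....oo..
.....<oo.
...o.ooo.
...o..o..
....oo...
.........
.........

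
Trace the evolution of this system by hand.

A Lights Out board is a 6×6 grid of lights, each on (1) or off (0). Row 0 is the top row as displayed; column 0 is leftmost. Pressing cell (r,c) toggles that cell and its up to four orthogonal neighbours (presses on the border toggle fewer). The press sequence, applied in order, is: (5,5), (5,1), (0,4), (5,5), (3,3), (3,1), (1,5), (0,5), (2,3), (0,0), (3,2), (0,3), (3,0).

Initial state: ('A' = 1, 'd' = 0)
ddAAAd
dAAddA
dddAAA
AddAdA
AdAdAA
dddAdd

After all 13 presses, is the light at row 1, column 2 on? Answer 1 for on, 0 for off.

step 0: ddAAAd
dAAddA
dddAAA
AddAdA
AdAdAA
dddAdd
step 1: ddAAAd
dAAddA
dddAAA
AddAdA
AdAdAd
dddAAA
step 2: ddAAAd
dAAddA
dddAAA
AddAdA
AAAdAd
AAAAAA
step 3: ddAddA
dAAdAA
dddAAA
AddAdA
AAAdAd
AAAAAA
step 4: ddAddA
dAAdAA
dddAAA
AddAdA
AAAdAA
AAAAdd
step 5: ddAddA
dAAdAA
ddddAA
AdAdAA
AAAAAA
AAAAdd
step 6: ddAddA
dAAdAA
dAddAA
dAddAA
AdAAAA
AAAAdd
step 7: ddAddd
dAAddd
dAddAd
dAddAA
AdAAAA
AAAAdd
step 8: ddAdAA
dAAddA
dAddAd
dAddAA
AdAAAA
AAAAdd
step 9: ddAdAA
dAAAdA
dAAAdd
dAdAAA
AdAAAA
AAAAdd
step 10: AAAdAA
AAAAdA
dAAAdd
dAdAAA
AdAAAA
AAAAdd
step 11: AAAdAA
AAAAdA
dAdAdd
ddAdAA
AddAAA
AAAAdd
step 12: AAdAdA
AAAddA
dAdAdd
ddAdAA
AddAAA
AAAAdd
step 13: AAdAdA
AAAddA
AAdAdd
AAAdAA
dddAAA
AAAAdd

1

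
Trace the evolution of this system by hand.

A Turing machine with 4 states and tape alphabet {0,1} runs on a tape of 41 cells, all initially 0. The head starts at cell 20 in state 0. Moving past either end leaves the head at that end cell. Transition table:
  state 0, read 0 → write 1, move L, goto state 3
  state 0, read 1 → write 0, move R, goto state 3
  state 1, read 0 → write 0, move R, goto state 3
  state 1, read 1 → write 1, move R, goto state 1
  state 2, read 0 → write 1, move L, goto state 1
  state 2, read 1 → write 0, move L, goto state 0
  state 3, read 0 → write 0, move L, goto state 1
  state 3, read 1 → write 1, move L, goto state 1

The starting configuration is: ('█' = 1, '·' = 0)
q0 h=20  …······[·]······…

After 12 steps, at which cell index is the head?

[0] q0 h=20  …······[·]······…
[1] q3 h=19  …······[·]█·····…
[2] q1 h=18  …······[·]·█····…
[3] q3 h=19  …······[·]█·····…
[4] q1 h=18  …······[·]·█····…
[5] q3 h=19  …······[·]█·····…
[6] q1 h=18  …······[·]·█····…
[7] q3 h=19  …······[·]█·····…
[8] q1 h=18  …······[·]·█····…
[9] q3 h=19  …······[·]█·····…
[10] q1 h=18  …······[·]·█····…
[11] q3 h=19  …······[·]█·····…
[12] q1 h=18  …······[·]·█····…

18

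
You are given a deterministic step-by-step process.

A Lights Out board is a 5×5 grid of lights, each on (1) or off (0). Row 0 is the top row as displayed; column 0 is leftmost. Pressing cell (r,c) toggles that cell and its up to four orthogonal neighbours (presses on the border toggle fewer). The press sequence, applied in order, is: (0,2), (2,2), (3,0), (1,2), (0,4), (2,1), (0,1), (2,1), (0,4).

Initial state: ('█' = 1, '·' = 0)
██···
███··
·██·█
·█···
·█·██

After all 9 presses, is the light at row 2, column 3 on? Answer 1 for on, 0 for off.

1

gen 0: ██···
███··
·██·█
·█···
·█·██
gen 1: █·██·
██···
·██·█
·█···
·█·██
gen 2: █·██·
███··
···██
·██··
·█·██
gen 3: █·██·
███··
█··██
█·█··
██·██
gen 4: █··█·
█··█·
█·███
█·█··
██·██
gen 5: █···█
█··██
█·███
█·█··
██·██
gen 6: █···█
██·██
·█·██
███··
██·██
gen 7: ·██·█
█··██
·█·██
███··
██·██
gen 8: ·██·█
██·██
█·███
█·█··
██·██
gen 9: ·███·
██·█·
█·███
█·█··
██·██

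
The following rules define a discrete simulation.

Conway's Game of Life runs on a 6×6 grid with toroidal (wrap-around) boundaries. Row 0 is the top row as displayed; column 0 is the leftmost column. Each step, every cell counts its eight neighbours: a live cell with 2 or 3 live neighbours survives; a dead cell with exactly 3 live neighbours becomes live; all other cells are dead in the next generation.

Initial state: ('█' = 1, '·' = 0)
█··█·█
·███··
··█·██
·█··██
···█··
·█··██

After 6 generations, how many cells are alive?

step 0: █··█·█
·███··
··█·██
·█··██
···█··
·█··██
step 1: ···█·█
·█····
·····█
█·█··█
··██··
··██·█
step 2: █··█··
█···█·
·█···█
██████
█····█
······
step 3: ·····█
██··█·
······
··██··
··██··
█····█
step 4: ·█··█·
█····█
·███··
··██··
·████·
█···██
step 5: ·█··█·
█··███
██·██·
······
██····
█·····
step 6: ·█·██·
······
████··
··█··█
██····
█····█

13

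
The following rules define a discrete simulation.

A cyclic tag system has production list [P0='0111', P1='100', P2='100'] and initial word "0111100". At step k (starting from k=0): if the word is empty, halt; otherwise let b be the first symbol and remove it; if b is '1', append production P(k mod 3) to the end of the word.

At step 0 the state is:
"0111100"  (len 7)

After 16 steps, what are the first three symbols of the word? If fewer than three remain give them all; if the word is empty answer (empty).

step 0: "0111100"  (len 7)
step 1: "111100"  (len 6)
step 2: "11100100"  (len 8)
step 3: "1100100100"  (len 10)
step 4: "1001001000111"  (len 13)
step 5: "001001000111100"  (len 15)
step 6: "01001000111100"  (len 14)
step 7: "1001000111100"  (len 13)
step 8: "001000111100100"  (len 15)
step 9: "01000111100100"  (len 14)
step 10: "1000111100100"  (len 13)
step 11: "000111100100100"  (len 15)
step 12: "00111100100100"  (len 14)
step 13: "0111100100100"  (len 13)
step 14: "111100100100"  (len 12)
step 15: "11100100100100"  (len 14)
step 16: "11001001001000111"  (len 17)

110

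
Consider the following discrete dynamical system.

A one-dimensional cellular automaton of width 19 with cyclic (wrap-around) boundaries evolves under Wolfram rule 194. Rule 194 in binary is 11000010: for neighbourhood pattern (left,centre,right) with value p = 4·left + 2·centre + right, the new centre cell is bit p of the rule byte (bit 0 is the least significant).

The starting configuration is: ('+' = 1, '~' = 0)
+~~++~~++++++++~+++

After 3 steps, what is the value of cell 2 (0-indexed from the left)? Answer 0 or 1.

0

0) +~~++~~++++++++~+++
1) +~+~+~+~+++++++~~++
2) +~~~~~~~~++++++~+~+
3) +~~~~~~~+~+++++~~~~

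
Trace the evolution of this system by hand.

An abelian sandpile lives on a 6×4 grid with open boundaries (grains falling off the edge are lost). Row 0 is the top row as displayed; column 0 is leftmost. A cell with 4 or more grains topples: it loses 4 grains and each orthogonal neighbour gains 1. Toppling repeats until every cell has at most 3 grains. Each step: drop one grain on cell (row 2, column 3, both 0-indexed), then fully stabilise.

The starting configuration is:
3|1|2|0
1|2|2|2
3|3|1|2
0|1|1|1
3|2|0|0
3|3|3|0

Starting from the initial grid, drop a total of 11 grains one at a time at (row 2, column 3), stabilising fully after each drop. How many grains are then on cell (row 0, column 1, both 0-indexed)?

step 0: 3|1|2|0
1|2|2|2
3|3|1|2
0|1|1|1
3|2|0|0
3|3|3|0
step 1: 3|1|2|0
1|2|2|2
3|3|1|3
0|1|1|1
3|2|0|0
3|3|3|0
step 2: 3|1|2|0
1|2|2|3
3|3|2|0
0|1|1|2
3|2|0|0
3|3|3|0
step 3: 3|1|2|0
1|2|2|3
3|3|2|1
0|1|1|2
3|2|0|0
3|3|3|0
step 4: 3|1|2|0
1|2|2|3
3|3|2|2
0|1|1|2
3|2|0|0
3|3|3|0
step 5: 3|1|2|0
1|2|2|3
3|3|2|3
0|1|1|2
3|2|0|0
3|3|3|0
step 6: 3|1|2|1
1|2|3|0
3|3|3|1
0|1|1|3
3|2|0|0
3|3|3|0
step 7: 3|1|2|1
1|2|3|0
3|3|3|2
0|1|1|3
3|2|0|0
3|3|3|0
step 8: 3|1|2|1
1|2|3|0
3|3|3|3
0|1|1|3
3|2|0|0
3|3|3|0
step 9: 3|2|3|1
3|0|1|2
0|2|2|2
1|2|3|0
3|2|0|1
3|3|3|0
step 10: 3|2|3|1
3|0|1|2
0|2|2|3
1|2|3|0
3|2|0|1
3|3|3|0
step 11: 3|2|3|1
3|0|1|3
0|2|3|0
1|2|3|1
3|2|0|1
3|3|3|0

2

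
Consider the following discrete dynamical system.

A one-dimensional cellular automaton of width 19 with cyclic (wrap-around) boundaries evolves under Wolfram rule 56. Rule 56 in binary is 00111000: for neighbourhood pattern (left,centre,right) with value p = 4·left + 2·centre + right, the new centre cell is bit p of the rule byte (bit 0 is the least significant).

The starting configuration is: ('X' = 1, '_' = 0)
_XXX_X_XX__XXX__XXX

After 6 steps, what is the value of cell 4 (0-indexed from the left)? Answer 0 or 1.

1

k=0  _XXX_X_XX__XXX__XXX
k=1  XX__X_XX_X_X__X_X__
k=2  X_X__XX_X_X_X__X_X_
k=3  _X_X_X_X_X_X_X__X_X
k=4  X_X_X_X_X_X_X_X__X_
k=5  _X_X_X_X_X_X_X_X__X
k=6  X_X_X_X_X_X_X_X_X__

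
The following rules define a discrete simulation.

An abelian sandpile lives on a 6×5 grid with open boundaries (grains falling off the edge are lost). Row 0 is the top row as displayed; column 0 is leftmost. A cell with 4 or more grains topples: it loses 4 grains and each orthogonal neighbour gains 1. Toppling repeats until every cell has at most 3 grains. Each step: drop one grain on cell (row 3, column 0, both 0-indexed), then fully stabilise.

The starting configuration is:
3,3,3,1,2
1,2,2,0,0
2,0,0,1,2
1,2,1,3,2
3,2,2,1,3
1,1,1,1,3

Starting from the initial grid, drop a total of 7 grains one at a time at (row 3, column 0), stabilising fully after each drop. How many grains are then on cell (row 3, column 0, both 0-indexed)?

3

t=0: 3,3,3,1,2
1,2,2,0,0
2,0,0,1,2
1,2,1,3,2
3,2,2,1,3
1,1,1,1,3
t=1: 3,3,3,1,2
1,2,2,0,0
2,0,0,1,2
2,2,1,3,2
3,2,2,1,3
1,1,1,1,3
t=2: 3,3,3,1,2
1,2,2,0,0
2,0,0,1,2
3,2,1,3,2
3,2,2,1,3
1,1,1,1,3
t=3: 3,3,3,1,2
1,2,2,0,0
3,0,0,1,2
1,3,1,3,2
0,3,2,1,3
2,1,1,1,3
t=4: 3,3,3,1,2
1,2,2,0,0
3,0,0,1,2
2,3,1,3,2
0,3,2,1,3
2,1,1,1,3
t=5: 3,3,3,1,2
1,2,2,0,0
3,0,0,1,2
3,3,1,3,2
0,3,2,1,3
2,1,1,1,3
t=6: 3,3,3,1,2
2,2,2,0,0
0,2,0,1,2
2,1,2,3,2
2,0,3,1,3
2,2,1,1,3
t=7: 3,3,3,1,2
2,2,2,0,0
0,2,0,1,2
3,1,2,3,2
2,0,3,1,3
2,2,1,1,3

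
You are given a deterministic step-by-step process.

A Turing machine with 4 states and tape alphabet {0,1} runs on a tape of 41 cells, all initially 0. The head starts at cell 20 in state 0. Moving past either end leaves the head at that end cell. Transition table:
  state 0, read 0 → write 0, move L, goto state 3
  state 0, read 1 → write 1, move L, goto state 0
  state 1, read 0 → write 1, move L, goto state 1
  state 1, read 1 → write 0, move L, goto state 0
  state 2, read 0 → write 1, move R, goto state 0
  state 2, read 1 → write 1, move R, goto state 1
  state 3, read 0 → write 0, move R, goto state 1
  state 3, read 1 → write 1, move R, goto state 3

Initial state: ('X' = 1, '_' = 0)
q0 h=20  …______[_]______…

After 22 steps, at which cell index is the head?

gen 0: q0 h=20  …______[_]______…
gen 1: q3 h=19  …______[_]______…
gen 2: q1 h=20  …______[_]______…
gen 3: q1 h=19  …______[_]X_____…
gen 4: q1 h=18  …______[_]XX____…
gen 5: q1 h=17  …______[_]XXX___…
gen 6: q1 h=16  …______[_]XXXX__…
gen 7: q1 h=15  …______[_]XXXXX_…
gen 8: q1 h=14  …______[_]XXXXXX…
gen 9: q1 h=13  …______[_]XXXXXX…
gen 10: q1 h=12  …______[_]XXXXXX…
gen 11: q1 h=11  …______[_]XXXXXX…
gen 12: q1 h=10  …______[_]XXXXXX…
gen 13: q1 h= 9  …______[_]XXXXXX…
gen 14: q1 h= 8  …______[_]XXXXXX…
gen 15: q1 h= 7  …______[_]XXXXXX…
gen 16: q1 h= 6  |______[_]XXXXXX…
gen 17: q1 h= 5  |_____[_]XXXXXX…
gen 18: q1 h= 4  |____[_]XXXXXX…
gen 19: q1 h= 3  |___[_]XXXXXX…
gen 20: q1 h= 2  |__[_]XXXXXX…
gen 21: q1 h= 1  |_[_]XXXXXX…
gen 22: q1 h= 0  |[_]XXXXXX…

0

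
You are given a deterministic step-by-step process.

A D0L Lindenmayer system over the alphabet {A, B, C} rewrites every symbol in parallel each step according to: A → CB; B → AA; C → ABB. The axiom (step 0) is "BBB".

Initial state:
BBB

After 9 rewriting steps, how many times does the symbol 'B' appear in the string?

[0] BBB
[1] AAAAAA
[2] CBCBCBCBCBCB
[3] ABBAAABBAAABBAAABBAAABBAAABBAA
[4] CBAAAACBCBCBAAAACBCBCBAAAACBCBCBAAAACBCBCBAAAACBCBCBAAAACBCB
[5] ABBAACBCBCBCBABBAAABBAAABBAACBCBCBCBABBAAABBAAABBAACBCBCBC…CBABBAAABBAAABBAACBCBCBCBABBAAABBAAABBAACBCBCBCBABBAAABBAA  (len 138)
[6] CBAAAACBCBABBAAABBAAABBAAABBAACBAAAACBCBCBAAAACBCBCBAAAACB…AAAACBCBCBAAAACBCBABBAAABBAAABBAAABBAACBAAAACBCBCBAAAACBCB  (len 300)
[7] ABBAACBCBCBCBABBAAABBAACBAAAACBCBCBAAAACBCBCBAAAACBCBCBAAA…CBCBAAAACBCBABBAACBCBCBCBABBAAABBAAABBAACBCBCBCBABBAAABBAA  (len 654)
[8] CBAAAACBCBABBAAABBAAABBAAABBAACBAAAACBCBCBAAAACBCBABBAACBC…AAAACBCBCBAAAACBCBABBAAABBAAABBAAABBAACBAAAACBCBCBAAAACBCB  (len 1452)
[9] ABBAACBCBCBCBABBAAABBAACBAAAACBCBCBAAAACBCBCBAAAACBCBCBAAA…CBCBAAAACBCBABBAACBCBCBCBABBAAABBAAABBAACBCBCBCBABBAAABBAA  (len 3162)

1164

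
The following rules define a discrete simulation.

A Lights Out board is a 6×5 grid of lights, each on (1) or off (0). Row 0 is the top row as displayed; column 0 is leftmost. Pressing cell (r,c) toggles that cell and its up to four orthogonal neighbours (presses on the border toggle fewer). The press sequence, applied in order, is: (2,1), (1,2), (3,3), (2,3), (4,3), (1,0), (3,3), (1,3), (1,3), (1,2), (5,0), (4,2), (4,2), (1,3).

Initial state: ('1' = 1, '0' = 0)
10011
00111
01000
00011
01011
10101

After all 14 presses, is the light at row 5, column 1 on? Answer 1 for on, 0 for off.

gen 0: 10011
00111
01000
00011
01011
10101
gen 1: 10011
01111
10100
01011
01011
10101
gen 2: 10111
00001
10000
01011
01011
10101
gen 3: 10111
00001
10010
01100
01001
10101
gen 4: 10111
00011
10101
01110
01001
10101
gen 5: 10111
00011
10101
01100
01110
10111
gen 6: 00111
11011
00101
01100
01110
10111
gen 7: 00111
11011
00111
01011
01100
10111
gen 8: 00101
11100
00101
01011
01100
10111
gen 9: 00111
11011
00111
01011
01100
10111
gen 10: 00011
10101
00011
01011
01100
10111
gen 11: 00011
10101
00011
01011
11100
01111
gen 12: 00011
10101
00011
01111
10010
01011
gen 13: 00011
10101
00011
01011
11100
01111
gen 14: 00001
10010
00001
01011
11100
01111

1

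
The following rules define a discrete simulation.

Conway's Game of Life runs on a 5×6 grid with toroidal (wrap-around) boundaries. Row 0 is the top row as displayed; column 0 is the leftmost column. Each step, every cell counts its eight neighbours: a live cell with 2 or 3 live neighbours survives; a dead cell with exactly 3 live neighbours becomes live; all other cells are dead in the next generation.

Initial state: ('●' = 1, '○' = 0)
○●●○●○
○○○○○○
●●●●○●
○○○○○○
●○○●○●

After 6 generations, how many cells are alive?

0) ○●●○●○
○○○○○○
●●●●○●
○○○○○○
●○○●○●
1) ●●●●●●
○○○○●●
●●●○○○
○○○●○○
●●●●●●
2) ○○○○○○
○○○○○○
●●●●●●
○○○○○○
○○○○○○
3) ○○○○○○
●●●●●●
●●●●●●
●●●●●●
○○○○○○
4) ●●●●●●
○○○○○○
○○○○○○
○○○○○○
●●●●●●
5) ○○○○○○
●●●●●●
○○○○○○
●●●●●●
○○○○○○
6) ●●●●●●
●●●●●●
○○○○○○
●●●●●●
●●●●●●

24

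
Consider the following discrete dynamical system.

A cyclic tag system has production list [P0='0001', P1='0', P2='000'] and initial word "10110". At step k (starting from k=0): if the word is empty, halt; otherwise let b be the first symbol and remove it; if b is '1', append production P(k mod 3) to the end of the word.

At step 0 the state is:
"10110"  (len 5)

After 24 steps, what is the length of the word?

0

k=0  "10110"  (len 5)
k=1  "01100001"  (len 8)
k=2  "1100001"  (len 7)
k=3  "100001000"  (len 9)
k=4  "000010000001"  (len 12)
k=5  "00010000001"  (len 11)
k=6  "0010000001"  (len 10)
k=7  "010000001"  (len 9)
k=8  "10000001"  (len 8)
k=9  "0000001000"  (len 10)
k=10  "000001000"  (len 9)
k=11  "00001000"  (len 8)
k=12  "0001000"  (len 7)
k=13  "001000"  (len 6)
k=14  "01000"  (len 5)
k=15  "1000"  (len 4)
k=16  "0000001"  (len 7)
k=17  "000001"  (len 6)
k=18  "00001"  (len 5)
k=19  "0001"  (len 4)
k=20  "001"  (len 3)
k=21  "01"  (len 2)
k=22  "1"  (len 1)
k=23  "0"  (len 1)
k=24  (halted — word empty)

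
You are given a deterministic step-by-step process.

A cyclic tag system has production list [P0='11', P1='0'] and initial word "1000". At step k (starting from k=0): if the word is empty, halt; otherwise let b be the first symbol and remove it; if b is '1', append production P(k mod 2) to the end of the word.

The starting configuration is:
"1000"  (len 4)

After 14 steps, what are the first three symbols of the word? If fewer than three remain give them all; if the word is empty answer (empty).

10

step 0: "1000"  (len 4)
step 1: "00011"  (len 5)
step 2: "0011"  (len 4)
step 3: "011"  (len 3)
step 4: "11"  (len 2)
step 5: "111"  (len 3)
step 6: "110"  (len 3)
step 7: "1011"  (len 4)
step 8: "0110"  (len 4)
step 9: "110"  (len 3)
step 10: "100"  (len 3)
step 11: "0011"  (len 4)
step 12: "011"  (len 3)
step 13: "11"  (len 2)
step 14: "10"  (len 2)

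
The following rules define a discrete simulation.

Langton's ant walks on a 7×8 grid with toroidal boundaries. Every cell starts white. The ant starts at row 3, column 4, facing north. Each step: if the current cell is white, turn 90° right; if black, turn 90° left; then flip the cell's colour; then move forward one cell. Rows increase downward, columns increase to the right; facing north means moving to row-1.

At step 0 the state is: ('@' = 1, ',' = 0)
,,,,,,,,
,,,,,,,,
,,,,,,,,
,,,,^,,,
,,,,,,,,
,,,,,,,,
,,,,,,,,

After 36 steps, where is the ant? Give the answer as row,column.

gen 0: ,,,,,,,,
,,,,,,,,
,,,,,,,,
,,,,^,,,
,,,,,,,,
,,,,,,,,
,,,,,,,,
gen 1: ,,,,,,,,
,,,,,,,,
,,,,,,,,
,,,,@>,,
,,,,,,,,
,,,,,,,,
,,,,,,,,
gen 2: ,,,,,,,,
,,,,,,,,
,,,,,,,,
,,,,@@,,
,,,,,v,,
,,,,,,,,
,,,,,,,,
gen 3: ,,,,,,,,
,,,,,,,,
,,,,,,,,
,,,,@@,,
,,,,<@,,
,,,,,,,,
,,,,,,,,
gen 4: ,,,,,,,,
,,,,,,,,
,,,,,,,,
,,,,^@,,
,,,,@@,,
,,,,,,,,
,,,,,,,,
gen 5: ,,,,,,,,
,,,,,,,,
,,,,,,,,
,,,<,@,,
,,,,@@,,
,,,,,,,,
,,,,,,,,
gen 6: ,,,,,,,,
,,,,,,,,
,,,^,,,,
,,,@,@,,
,,,,@@,,
,,,,,,,,
,,,,,,,,
gen 7: ,,,,,,,,
,,,,,,,,
,,,@>,,,
,,,@,@,,
,,,,@@,,
,,,,,,,,
,,,,,,,,
gen 8: ,,,,,,,,
,,,,,,,,
,,,@@,,,
,,,@v@,,
,,,,@@,,
,,,,,,,,
,,,,,,,,
gen 9: ,,,,,,,,
,,,,,,,,
,,,@@,,,
,,,<@@,,
,,,,@@,,
,,,,,,,,
,,,,,,,,
gen 10: ,,,,,,,,
,,,,,,,,
,,,@@,,,
,,,,@@,,
,,,v@@,,
,,,,,,,,
,,,,,,,,
gen 11: ,,,,,,,,
,,,,,,,,
,,,@@,,,
,,,,@@,,
,,<@@@,,
,,,,,,,,
,,,,,,,,
gen 12: ,,,,,,,,
,,,,,,,,
,,,@@,,,
,,^,@@,,
,,@@@@,,
,,,,,,,,
,,,,,,,,
gen 13: ,,,,,,,,
,,,,,,,,
,,,@@,,,
,,@>@@,,
,,@@@@,,
,,,,,,,,
,,,,,,,,
gen 14: ,,,,,,,,
,,,,,,,,
,,,@@,,,
,,@@@@,,
,,@v@@,,
,,,,,,,,
,,,,,,,,
gen 15: ,,,,,,,,
,,,,,,,,
,,,@@,,,
,,@@@@,,
,,@,>@,,
,,,,,,,,
,,,,,,,,
gen 16: ,,,,,,,,
,,,,,,,,
,,,@@,,,
,,@@^@,,
,,@,,@,,
,,,,,,,,
,,,,,,,,
gen 17: ,,,,,,,,
,,,,,,,,
,,,@@,,,
,,@<,@,,
,,@,,@,,
,,,,,,,,
,,,,,,,,
gen 18: ,,,,,,,,
,,,,,,,,
,,,@@,,,
,,@,,@,,
,,@v,@,,
,,,,,,,,
,,,,,,,,
gen 19: ,,,,,,,,
,,,,,,,,
,,,@@,,,
,,@,,@,,
,,<@,@,,
,,,,,,,,
,,,,,,,,
gen 20: ,,,,,,,,
,,,,,,,,
,,,@@,,,
,,@,,@,,
,,,@,@,,
,,v,,,,,
,,,,,,,,
gen 21: ,,,,,,,,
,,,,,,,,
,,,@@,,,
,,@,,@,,
,,,@,@,,
,<@,,,,,
,,,,,,,,
gen 22: ,,,,,,,,
,,,,,,,,
,,,@@,,,
,,@,,@,,
,^,@,@,,
,@@,,,,,
,,,,,,,,
gen 23: ,,,,,,,,
,,,,,,,,
,,,@@,,,
,,@,,@,,
,@>@,@,,
,@@,,,,,
,,,,,,,,
gen 24: ,,,,,,,,
,,,,,,,,
,,,@@,,,
,,@,,@,,
,@@@,@,,
,@v,,,,,
,,,,,,,,
gen 25: ,,,,,,,,
,,,,,,,,
,,,@@,,,
,,@,,@,,
,@@@,@,,
,@,>,,,,
,,,,,,,,
gen 26: ,,,,,,,,
,,,,,,,,
,,,@@,,,
,,@,,@,,
,@@@,@,,
,@,@,,,,
,,,v,,,,
gen 27: ,,,,,,,,
,,,,,,,,
,,,@@,,,
,,@,,@,,
,@@@,@,,
,@,@,,,,
,,<@,,,,
gen 28: ,,,,,,,,
,,,,,,,,
,,,@@,,,
,,@,,@,,
,@@@,@,,
,@^@,,,,
,,@@,,,,
gen 29: ,,,,,,,,
,,,,,,,,
,,,@@,,,
,,@,,@,,
,@@@,@,,
,@@>,,,,
,,@@,,,,
gen 30: ,,,,,,,,
,,,,,,,,
,,,@@,,,
,,@,,@,,
,@@^,@,,
,@@,,,,,
,,@@,,,,
gen 31: ,,,,,,,,
,,,,,,,,
,,,@@,,,
,,@,,@,,
,@<,,@,,
,@@,,,,,
,,@@,,,,
gen 32: ,,,,,,,,
,,,,,,,,
,,,@@,,,
,,@,,@,,
,@,,,@,,
,@v,,,,,
,,@@,,,,
gen 33: ,,,,,,,,
,,,,,,,,
,,,@@,,,
,,@,,@,,
,@,,,@,,
,@,>,,,,
,,@@,,,,
gen 34: ,,,,,,,,
,,,,,,,,
,,,@@,,,
,,@,,@,,
,@,,,@,,
,@,@,,,,
,,@v,,,,
gen 35: ,,,,,,,,
,,,,,,,,
,,,@@,,,
,,@,,@,,
,@,,,@,,
,@,@,,,,
,,@,>,,,
gen 36: ,,,,v,,,
,,,,,,,,
,,,@@,,,
,,@,,@,,
,@,,,@,,
,@,@,,,,
,,@,@,,,

0,4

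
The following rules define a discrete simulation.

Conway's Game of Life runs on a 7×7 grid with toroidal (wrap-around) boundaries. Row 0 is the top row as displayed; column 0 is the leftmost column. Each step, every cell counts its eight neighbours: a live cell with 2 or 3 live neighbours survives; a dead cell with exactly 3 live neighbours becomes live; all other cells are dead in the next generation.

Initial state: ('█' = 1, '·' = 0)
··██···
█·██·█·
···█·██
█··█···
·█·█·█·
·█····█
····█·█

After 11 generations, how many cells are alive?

13

0) ··██···
█·██·█·
···█·██
█··█···
·█·█·█·
·█····█
····█·█
1) ·██··██
·█···█·
██·█·█·
█··█·█·
·█··█·█
··█·█·█
█·██·█·
2) ···█·█·
·····█·
██···█·
···█·█·
·██·█·█
··█·█·█
█······
3) ····█·█
·····█·
·····█·
···█·█·
███·█·█
··█···█
···████
4) ···█··█
····███
·····██
████·█·
███·█·█
··█····
█··██·█
5) ···█···
█···█··
·███···
···█···
····███
··█·█··
█·█████
6) ███····
·█··█··
·████··
···█·█·
····██·
███····
·██··██
7) ···█·██
····█··
·█···█·
·····█·
·██████
█·███··
···█··█
8) ···█·██
····█·█
····██·
██·█···
██····█
█······
█·····█
9) ····█··
···█··█
█··████
·██·██·
··█···█
·······
█····█·
10) ····███
█··█··█
██·····
·██····
·███·█·
······█
·······
11) █···███
·█··█··
······█
···█···
██·█···
··█····
······█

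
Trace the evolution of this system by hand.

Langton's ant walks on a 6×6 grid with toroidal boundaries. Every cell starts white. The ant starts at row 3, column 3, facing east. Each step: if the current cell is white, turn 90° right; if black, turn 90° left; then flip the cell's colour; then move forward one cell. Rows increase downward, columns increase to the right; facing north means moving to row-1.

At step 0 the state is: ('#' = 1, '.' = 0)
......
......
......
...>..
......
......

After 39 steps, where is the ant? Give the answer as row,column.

3,0

0) ......
......
......
...>..
......
......
1) ......
......
......
...#..
...v..
......
2) ......
......
......
...#..
..<#..
......
3) ......
......
......
..^#..
..##..
......
4) ......
......
......
..#>..
..##..
......
5) ......
......
...^..
..#...
..##..
......
6) ......
......
...#>.
..#...
..##..
......
7) ......
......
...##.
..#.v.
..##..
......
8) ......
......
...##.
..#<#.
..##..
......
9) ......
......
...^#.
..###.
..##..
......
10) ......
......
..<.#.
..###.
..##..
......
11) ......
..^...
..#.#.
..###.
..##..
......
12) ......
..#>..
..#.#.
..###.
..##..
......
13) ......
..##..
..#v#.
..###.
..##..
......
14) ......
..##..
..<##.
..###.
..##..
......
15) ......
..##..
...##.
..v##.
..##..
......
16) ......
..##..
...##.
...>#.
..##..
......
17) ......
..##..
...^#.
....#.
..##..
......
18) ......
..##..
..<.#.
....#.
..##..
......
19) ......
..^#..
..#.#.
....#.
..##..
......
20) ......
.<.#..
..#.#.
....#.
..##..
......
21) .^....
.#.#..
..#.#.
....#.
..##..
......
22) .#>...
.#.#..
..#.#.
....#.
..##..
......
23) .##...
.#v#..
..#.#.
....#.
..##..
......
24) .##...
.<##..
..#.#.
....#.
..##..
......
25) .##...
..##..
.v#.#.
....#.
..##..
......
26) .##...
..##..
<##.#.
....#.
..##..
......
27) .##...
^.##..
###.#.
....#.
..##..
......
28) .##...
#>##..
###.#.
....#.
..##..
......
29) .##...
####..
#v#.#.
....#.
..##..
......
30) .##...
####..
#.>.#.
....#.
..##..
......
31) .##...
##^#..
#...#.
....#.
..##..
......
32) .##...
#<.#..
#...#.
....#.
..##..
......
33) .##...
#..#..
#v..#.
....#.
..##..
......
34) .##...
#..#..
<#..#.
....#.
..##..
......
35) .##...
#..#..
.#..#.
v...#.
..##..
......
36) .##...
#..#..
.#..#.
#...#<
..##..
......
37) .##...
#..#..
.#..#^
#...##
..##..
......
38) .##...
#..#..
>#..##
#...##
..##..
......
39) .##...
#..#..
##..##
v...##
..##..
......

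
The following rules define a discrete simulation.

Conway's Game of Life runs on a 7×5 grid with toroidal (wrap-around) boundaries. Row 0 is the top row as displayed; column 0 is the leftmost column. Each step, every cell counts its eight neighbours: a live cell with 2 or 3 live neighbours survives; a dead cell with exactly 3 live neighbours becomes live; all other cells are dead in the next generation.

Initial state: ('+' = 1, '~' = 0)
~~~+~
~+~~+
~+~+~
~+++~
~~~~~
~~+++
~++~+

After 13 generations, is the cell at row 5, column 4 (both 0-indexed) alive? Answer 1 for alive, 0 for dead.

gen 0: ~~~+~
~+~~+
~+~+~
~+++~
~~~~~
~~+++
~++~+
gen 1: ~+~++
+~~++
~+~++
~+~+~
~+~~+
+++~+
++~~+
gen 2: ~+~~~
~+~~~
~+~~~
~+~+~
~~~~+
~~+~~
~~~~~
gen 3: ~~~~~
+++~~
++~~~
+~+~~
~~++~
~~~~~
~~~~~
gen 4: ~+~~~
+~+~~
~~~~+
+~+++
~+++~
~~~~~
~~~~~
gen 5: ~+~~~
++~~~
~~+~~
+~~~~
++~~~
~~+~~
~~~~~
gen 6: ++~~~
+++~~
+~~~~
+~~~~
++~~~
~+~~~
~~~~~
gen 7: +~+~~
~~+~+
+~~~+
+~~~+
++~~~
++~~~
++~~~
gen 8: +~+++
~~~~+
~+~~~
~~~~~
~~~~~
~~+~+
~~+~+
gen 9: +++~~
~++~+
~~~~~
~~~~~
~~~~~
~~~~~
~~+~~
gen 10: +~~~~
~~++~
~~~~~
~~~~~
~~~~~
~~~~~
~~+~~
gen 11: ~+++~
~~~~~
~~~~~
~~~~~
~~~~~
~~~~~
~~~~~
gen 12: ~~+~~
~~+~~
~~~~~
~~~~~
~~~~~
~~~~~
~~+~~
gen 13: ~+++~
~~~~~
~~~~~
~~~~~
~~~~~
~~~~~
~~~~~

0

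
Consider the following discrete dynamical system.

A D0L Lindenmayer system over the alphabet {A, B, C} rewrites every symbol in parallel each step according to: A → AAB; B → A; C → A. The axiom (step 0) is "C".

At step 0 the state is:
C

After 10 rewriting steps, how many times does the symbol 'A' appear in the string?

2378

k=0  C
k=1  A
k=2  AAB
k=3  AABAABA
k=4  AABAABAAABAABAAAB
k=5  AABAABAAABAABAAABAABAABAAABAABAAABAABAABA
k=6  AABAABAAABAABAAABAABAABAAABAABAAABAABAABAAABAABAAABAABAAABAABAABAAABAABAAABAABAABAAABAABAAABAABAAAB
k=7  AABAABAAABAABAAABAABAABAAABAABAAABAABAABAAABAABAAABAABAAAB…AABAABAAABAABAAABAABAABAAABAABAAABAABAABAAABAABAAABAABAABA  (len 239)
k=8  AABAABAAABAABAAABAABAABAAABAABAAABAABAABAAABAABAAABAABAAAB…AABAABAAABAABAAABAABAABAAABAABAAABAABAABAAABAABAAABAABAAAB  (len 577)
k=9  AABAABAAABAABAAABAABAABAAABAABAAABAABAABAAABAABAAABAABAAAB…AABAABAAABAABAAABAABAABAAABAABAAABAABAABAAABAABAAABAABAABA  (len 1393)
k=10  AABAABAAABAABAAABAABAABAAABAABAAABAABAABAAABAABAAABAABAAAB…AABAABAAABAABAAABAABAABAAABAABAAABAABAABAAABAABAAABAABAAAB  (len 3363)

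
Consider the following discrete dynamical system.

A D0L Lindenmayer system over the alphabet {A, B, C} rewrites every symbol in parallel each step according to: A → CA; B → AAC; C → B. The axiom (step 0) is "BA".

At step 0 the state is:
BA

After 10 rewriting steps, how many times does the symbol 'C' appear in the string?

step 0: BA
step 1: AACCA
step 2: CACABBCA
step 3: BCABCAAACAACBCA
step 4: AACBCAAACBCACACABCACABAACBCA
step 5: CACABAACBCACACABAACBCABCABCAAACBCABCAAACCACABAACBCA
step 6: BCABCAAACCACABAACBCABCABCAAACCACABAACBCAAACBCAAACBCACACABAACBCAAACBCACACABBCABCAAACCACABAACBCA
step 7: AACBCAAACBCACACABBCABCAAACCACABAACBCAAACBCAAACBCACACABBCAB…ACACABAACBCABCABCAAACAACBCAAACBCACACABBCABCAAACCACABAACBCA  (len 173)
step 8: CACABAACBCACACABAACBCABCABCAAACAACBCAAACBCACACABBCABCAAACC…ACACABAACBCABCABCAAACAACBCAAACBCACACABBCABCAAACCACABAACBCA  (len 318)
step 9: BCABCAAACCACABAACBCABCABCAAACCACABAACBCAAACBCAAACBCACACABC…ACACABAACBCABCABCAAACAACBCAAACBCACACABBCABCAAACCACABAACBCA  (len 585)
step 10: AACBCAAACBCACACABBCABCAAACCACABAACBCAAACBCAAACBCACACABBCAB…ACACABAACBCABCABCAAACAACBCAAACBCACACABBCABCAAACCACABAACBCA  (len 1076)

379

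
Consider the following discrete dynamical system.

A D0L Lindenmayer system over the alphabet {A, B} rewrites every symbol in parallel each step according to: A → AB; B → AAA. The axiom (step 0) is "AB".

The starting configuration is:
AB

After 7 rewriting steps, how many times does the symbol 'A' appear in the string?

[0] AB
[1] ABAAA
[2] ABAAAABABAB
[3] ABAAAABABABABAAAABAAAABAAA
[4] ABAAAABABABABAAAABAAAABAAAABAAAABABABABAAAABABABABAAAABABAB
[5] ABAAAABABABABAAAABAAAABAAAABAAAABABABABAAAABABABABAAAABABA…AABAAAABAAAABABABABAAAABAAAABAAAABAAAABABABABAAAABAAAABAAA  (len 137)
[6] ABAAAABABABABAAAABAAAABAAAABAAAABABABABAAAABABABABAAAABABA…BAAAABABABABAAAABAAAABAAAABAAAABABABABAAAABABABABAAAABABAB  (len 314)
[7] ABAAAABABABABAAAABAAAABAAAABAAAABABABABAAAABABABABAAAABABA…AABAAAABAAAABABABABAAAABAAAABAAAABAAAABABABABAAAABAAAABAAA  (len 725)

508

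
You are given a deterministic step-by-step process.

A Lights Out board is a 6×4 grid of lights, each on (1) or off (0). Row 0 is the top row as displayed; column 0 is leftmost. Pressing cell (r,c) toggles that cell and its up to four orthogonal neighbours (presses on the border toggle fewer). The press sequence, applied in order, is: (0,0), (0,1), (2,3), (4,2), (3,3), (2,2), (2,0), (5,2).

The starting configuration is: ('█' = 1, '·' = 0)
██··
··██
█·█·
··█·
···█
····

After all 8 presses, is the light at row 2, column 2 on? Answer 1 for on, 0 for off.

step 0: ██··
··██
█·█·
··█·
···█
····
step 1: ····
█·██
█·█·
··█·
···█
····
step 2: ███·
████
█·█·
··█·
···█
····
step 3: ███·
███·
█··█
··██
···█
····
step 4: ███·
███·
█··█
···█
·██·
··█·
step 5: ███·
███·
█···
··█·
·███
··█·
step 6: ███·
██··
████
····
·███
··█·
step 7: ███·
·█··
··██
█···
·███
··█·
step 8: ███·
·█··
··██
█···
·█·█
·█·█

1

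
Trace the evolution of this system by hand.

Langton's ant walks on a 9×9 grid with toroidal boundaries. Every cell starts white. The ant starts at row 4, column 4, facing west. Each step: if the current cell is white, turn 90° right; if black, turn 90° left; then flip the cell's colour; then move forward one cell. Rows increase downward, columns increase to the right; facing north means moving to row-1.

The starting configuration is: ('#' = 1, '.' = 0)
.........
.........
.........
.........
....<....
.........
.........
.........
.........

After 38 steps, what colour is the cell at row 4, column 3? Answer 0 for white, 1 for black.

t=0: .........
.........
.........
.........
....<....
.........
.........
.........
.........
t=1: .........
.........
.........
....^....
....#....
.........
.........
.........
.........
t=2: .........
.........
.........
....#>...
....#....
.........
.........
.........
.........
t=3: .........
.........
.........
....##...
....#v...
.........
.........
.........
.........
t=4: .........
.........
.........
....##...
....<#...
.........
.........
.........
.........
t=5: .........
.........
.........
....##...
.....#...
....v....
.........
.........
.........
t=6: .........
.........
.........
....##...
.....#...
...<#....
.........
.........
.........
t=7: .........
.........
.........
....##...
...^.#...
...##....
.........
.........
.........
t=8: .........
.........
.........
....##...
...#>#...
...##....
.........
.........
.........
t=9: .........
.........
.........
....##...
...###...
...#v....
.........
.........
.........
t=10: .........
.........
.........
....##...
...###...
...#.>...
.........
.........
.........
t=11: .........
.........
.........
....##...
...###...
...#.#...
.....v...
.........
.........
t=12: .........
.........
.........
....##...
...###...
...#.#...
....<#...
.........
.........
t=13: .........
.........
.........
....##...
...###...
...#^#...
....##...
.........
.........
t=14: .........
.........
.........
....##...
...###...
...##>...
....##...
.........
.........
t=15: .........
.........
.........
....##...
...##^...
...##....
....##...
.........
.........
t=16: .........
.........
.........
....##...
...#<....
...##....
....##...
.........
.........
t=17: .........
.........
.........
....##...
...#.....
...#v....
....##...
.........
.........
t=18: .........
.........
.........
....##...
...#.....
...#.>...
....##...
.........
.........
t=19: .........
.........
.........
....##...
...#.....
...#.#...
....#v...
.........
.........
t=20: .........
.........
.........
....##...
...#.....
...#.#...
....#.>..
.........
.........
t=21: .........
.........
.........
....##...
...#.....
...#.#...
....#.#..
......v..
.........
t=22: .........
.........
.........
....##...
...#.....
...#.#...
....#.#..
.....<#..
.........
t=23: .........
.........
.........
....##...
...#.....
...#.#...
....#^#..
.....##..
.........
t=24: .........
.........
.........
....##...
...#.....
...#.#...
....##>..
.....##..
.........
t=25: .........
.........
.........
....##...
...#.....
...#.#^..
....##...
.....##..
.........
t=26: .........
.........
.........
....##...
...#.....
...#.##>.
....##...
.....##..
.........
t=27: .........
.........
.........
....##...
...#.....
...#.###.
....##.v.
.....##..
.........
t=28: .........
.........
.........
....##...
...#.....
...#.###.
....##<#.
.....##..
.........
t=29: .........
.........
.........
....##...
...#.....
...#.#^#.
....####.
.....##..
.........
t=30: .........
.........
.........
....##...
...#.....
...#.<.#.
....####.
.....##..
.........
t=31: .........
.........
.........
....##...
...#.....
...#...#.
....#v##.
.....##..
.........
t=32: .........
.........
.........
....##...
...#.....
...#...#.
....#.>#.
.....##..
.........
t=33: .........
.........
.........
....##...
...#.....
...#..^#.
....#..#.
.....##..
.........
t=34: .........
.........
.........
....##...
...#.....
...#..#>.
....#..#.
.....##..
.........
t=35: .........
.........
.........
....##...
...#...^.
...#..#..
....#..#.
.....##..
.........
t=36: .........
.........
.........
....##...
...#...#>
...#..#..
....#..#.
.....##..
.........
t=37: .........
.........
.........
....##...
...#...##
...#..#.v
....#..#.
.....##..
.........
t=38: .........
.........
.........
....##...
...#...##
...#..#<#
....#..#.
.....##..
.........

1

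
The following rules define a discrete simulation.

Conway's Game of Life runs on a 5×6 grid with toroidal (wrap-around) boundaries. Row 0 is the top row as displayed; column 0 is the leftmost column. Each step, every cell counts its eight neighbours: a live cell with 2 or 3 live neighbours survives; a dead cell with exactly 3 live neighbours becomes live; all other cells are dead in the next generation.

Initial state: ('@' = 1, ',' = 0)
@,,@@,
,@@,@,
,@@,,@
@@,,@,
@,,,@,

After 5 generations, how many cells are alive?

5

[0] @,,@@,
,@@,@,
,@@,,@
@@,,@,
@,,,@,
[1] @,@,@,
,,,,@,
,,,,@@
,,@@@,
@,,,@,
[2] ,@,,@,
,,,,@,
,,,,,@
,,,,,,
,,@,@,
[3] ,,,,@@
,,,,@@
,,,,,,
,,,,,,
,,,@,,
[4] ,,,@,@
,,,,@@
,,,,,,
,,,,,,
,,,,@,
[5] ,,,@,@
,,,,@@
,,,,,,
,,,,,,
,,,,@,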